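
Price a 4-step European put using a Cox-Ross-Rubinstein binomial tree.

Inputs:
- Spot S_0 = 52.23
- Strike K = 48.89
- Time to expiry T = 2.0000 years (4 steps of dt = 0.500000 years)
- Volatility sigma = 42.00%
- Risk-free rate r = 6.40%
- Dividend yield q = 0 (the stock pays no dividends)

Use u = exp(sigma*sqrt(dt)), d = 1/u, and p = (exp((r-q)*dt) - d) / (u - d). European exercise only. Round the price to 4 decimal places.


dt = T/N = 0.500000
u = exp(sigma*sqrt(dt)) = 1.345795; d = 1/u = 0.743055
p = (exp((r-q)*dt) - d) / (u - d) = 0.480244
Discount per step: exp(-r*dt) = 0.968507
Stock lattice S(k, i) with i counting down-moves:
  k=0: S(0,0) = 52.2300
  k=1: S(1,0) = 70.2909; S(1,1) = 38.8098
  k=2: S(2,0) = 94.5971; S(2,1) = 52.2300; S(2,2) = 28.8378
  k=3: S(3,0) = 127.3083; S(3,1) = 70.2909; S(3,2) = 38.8098; S(3,3) = 21.4281
  k=4: S(4,0) = 171.3308; S(4,1) = 94.5971; S(4,2) = 52.2300; S(4,3) = 28.8378; S(4,4) = 15.9223
Terminal payoffs V(N, i) = max(K - S_T, 0):
  V(4,0) = 0.000000; V(4,1) = 0.000000; V(4,2) = 0.000000; V(4,3) = 20.052191; V(4,4) = 32.967748
Backward induction: V(k, i) = exp(-r*dt) * [p * V(k+1, i) + (1-p) * V(k+1, i+1)].
  V(3,0) = exp(-r*dt) * [p*0.000000 + (1-p)*0.000000] = 0.000000
  V(3,1) = exp(-r*dt) * [p*0.000000 + (1-p)*0.000000] = 0.000000
  V(3,2) = exp(-r*dt) * [p*0.000000 + (1-p)*20.052191] = 10.094010
  V(3,3) = exp(-r*dt) * [p*20.052191 + (1-p)*32.967748] = 25.922201
  V(2,0) = exp(-r*dt) * [p*0.000000 + (1-p)*0.000000] = 0.000000
  V(2,1) = exp(-r*dt) * [p*0.000000 + (1-p)*10.094010] = 5.081192
  V(2,2) = exp(-r*dt) * [p*10.094010 + (1-p)*25.922201] = 17.743819
  V(1,0) = exp(-r*dt) * [p*0.000000 + (1-p)*5.081192] = 2.557805
  V(1,1) = exp(-r*dt) * [p*5.081192 + (1-p)*17.743819] = 11.295368
  V(0,0) = exp(-r*dt) * [p*2.557805 + (1-p)*11.295368] = 6.875626

Answer: Price = V(0,0) = 6.8756


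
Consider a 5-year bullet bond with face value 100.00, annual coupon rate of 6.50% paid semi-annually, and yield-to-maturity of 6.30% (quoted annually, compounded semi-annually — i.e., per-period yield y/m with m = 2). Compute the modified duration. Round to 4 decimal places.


Coupon per period c = face * coupon_rate / m = 3.250000
Periods per year m = 2; per-period yield y/m = 0.031500
Number of cashflows N = 10
Cashflows (t years, CF_t, discount factor 1/(1+y/m)^(m*t), PV):
  t = 0.5000: CF_t = 3.250000, DF = 0.969462, PV = 3.150751
  t = 1.0000: CF_t = 3.250000, DF = 0.939856, PV = 3.054534
  t = 1.5000: CF_t = 3.250000, DF = 0.911155, PV = 2.961254
  t = 2.0000: CF_t = 3.250000, DF = 0.883330, PV = 2.870823
  t = 2.5000: CF_t = 3.250000, DF = 0.856355, PV = 2.783154
  t = 3.0000: CF_t = 3.250000, DF = 0.830204, PV = 2.698162
  t = 3.5000: CF_t = 3.250000, DF = 0.804851, PV = 2.615765
  t = 4.0000: CF_t = 3.250000, DF = 0.780272, PV = 2.535885
  t = 4.5000: CF_t = 3.250000, DF = 0.756444, PV = 2.458444
  t = 5.0000: CF_t = 103.250000, DF = 0.733344, PV = 75.717756
Price P = sum_t PV_t = 100.846527
First compute Macaulay numerator sum_t t * PV_t:
  t * PV_t at t = 0.5000: 1.575376
  t * PV_t at t = 1.0000: 3.054534
  t * PV_t at t = 1.5000: 4.441881
  t * PV_t at t = 2.0000: 5.741646
  t * PV_t at t = 2.5000: 6.957884
  t * PV_t at t = 3.0000: 8.094485
  t * PV_t at t = 3.5000: 9.155178
  t * PV_t at t = 4.0000: 10.143539
  t * PV_t at t = 4.5000: 11.062997
  t * PV_t at t = 5.0000: 378.588782
Macaulay duration D = 438.816301 / 100.846527 = 4.351328
Modified duration = D / (1 + y/m) = 4.351328 / (1 + 0.031500) = 4.218447

Answer: Modified duration = 4.2184


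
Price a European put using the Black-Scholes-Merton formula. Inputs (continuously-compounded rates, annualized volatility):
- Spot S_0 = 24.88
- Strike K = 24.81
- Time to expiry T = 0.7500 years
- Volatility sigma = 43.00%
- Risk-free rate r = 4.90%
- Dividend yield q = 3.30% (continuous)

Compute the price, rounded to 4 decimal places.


d1 = (ln(S/K) + (r - q + 0.5*sigma^2) * T) / (sigma * sqrt(T)) = 0.22598556
d2 = d1 - sigma * sqrt(T) = -0.14640537
exp(-rT) = 0.96391708; exp(-qT) = 0.97555377
P = K * exp(-rT) * N(-d2) - S_0 * exp(-qT) * N(-d1)
N(-d1) = 0.41060633; N(-d2) = 0.55819930
P = 24.8100 * 0.96391708 * 0.55819930 - 24.8800 * 0.97555377 * 0.41060633 = 3.3831

Answer: Price = 3.3831


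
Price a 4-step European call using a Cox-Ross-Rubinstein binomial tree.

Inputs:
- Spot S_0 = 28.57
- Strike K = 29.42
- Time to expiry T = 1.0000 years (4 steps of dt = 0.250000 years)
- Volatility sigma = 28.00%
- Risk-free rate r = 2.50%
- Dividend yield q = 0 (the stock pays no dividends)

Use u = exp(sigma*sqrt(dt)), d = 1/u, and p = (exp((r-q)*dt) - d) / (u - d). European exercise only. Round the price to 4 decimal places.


Answer: Price = V(0,0) = 3.0740

Derivation:
dt = T/N = 0.250000
u = exp(sigma*sqrt(dt)) = 1.150274; d = 1/u = 0.869358
p = (exp((r-q)*dt) - d) / (u - d) = 0.487375
Discount per step: exp(-r*dt) = 0.993769
Stock lattice S(k, i) with i counting down-moves:
  k=0: S(0,0) = 28.5700
  k=1: S(1,0) = 32.8633; S(1,1) = 24.8376
  k=2: S(2,0) = 37.8018; S(2,1) = 28.5700; S(2,2) = 21.5927
  k=3: S(3,0) = 43.4824; S(3,1) = 32.8633; S(3,2) = 24.8376; S(3,3) = 18.7718
  k=4: S(4,0) = 50.0167; S(4,1) = 37.8018; S(4,2) = 28.5700; S(4,3) = 21.5927; S(4,4) = 16.3194
Terminal payoffs V(N, i) = max(S_T - K, 0):
  V(4,0) = 20.596713; V(4,1) = 8.381819; V(4,2) = 0.000000; V(4,3) = 0.000000; V(4,4) = 0.000000
Backward induction: V(k, i) = exp(-r*dt) * [p * V(k+1, i) + (1-p) * V(k+1, i+1)].
  V(3,0) = exp(-r*dt) * [p*20.596713 + (1-p)*8.381819] = 14.245743
  V(3,1) = exp(-r*dt) * [p*8.381819 + (1-p)*0.000000] = 4.059640
  V(3,2) = exp(-r*dt) * [p*0.000000 + (1-p)*0.000000] = 0.000000
  V(3,3) = exp(-r*dt) * [p*0.000000 + (1-p)*0.000000] = 0.000000
  V(2,0) = exp(-r*dt) * [p*14.245743 + (1-p)*4.059640] = 8.967872
  V(2,1) = exp(-r*dt) * [p*4.059640 + (1-p)*0.000000] = 1.966241
  V(2,2) = exp(-r*dt) * [p*0.000000 + (1-p)*0.000000] = 0.000000
  V(1,0) = exp(-r*dt) * [p*8.967872 + (1-p)*1.966241] = 5.345152
  V(1,1) = exp(-r*dt) * [p*1.966241 + (1-p)*0.000000] = 0.952327
  V(0,0) = exp(-r*dt) * [p*5.345152 + (1-p)*0.952327] = 3.074009


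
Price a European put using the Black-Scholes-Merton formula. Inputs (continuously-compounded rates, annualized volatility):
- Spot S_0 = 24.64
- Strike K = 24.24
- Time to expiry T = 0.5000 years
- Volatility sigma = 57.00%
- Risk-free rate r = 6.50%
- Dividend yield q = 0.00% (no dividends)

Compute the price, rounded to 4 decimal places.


Answer: Price = 3.2817

Derivation:
d1 = (ln(S/K) + (r - q + 0.5*sigma^2) * T) / (sigma * sqrt(T)) = 0.32276814
d2 = d1 - sigma * sqrt(T) = -0.08028273
exp(-rT) = 0.96802245; exp(-qT) = 1.00000000
P = K * exp(-rT) * N(-d2) - S_0 * exp(-qT) * N(-d1)
N(-d1) = 0.37343542; N(-d2) = 0.53199380
P = 24.2400 * 0.96802245 * 0.53199380 - 24.6400 * 1.00000000 * 0.37343542 = 3.2817


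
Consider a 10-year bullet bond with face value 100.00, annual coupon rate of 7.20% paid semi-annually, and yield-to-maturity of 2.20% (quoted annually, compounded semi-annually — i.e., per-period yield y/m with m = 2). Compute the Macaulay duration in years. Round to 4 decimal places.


Answer: Macaulay duration = 7.8074 years

Derivation:
Coupon per period c = face * coupon_rate / m = 3.600000
Periods per year m = 2; per-period yield y/m = 0.011000
Number of cashflows N = 20
Cashflows (t years, CF_t, discount factor 1/(1+y/m)^(m*t), PV):
  t = 0.5000: CF_t = 3.600000, DF = 0.989120, PV = 3.560831
  t = 1.0000: CF_t = 3.600000, DF = 0.978358, PV = 3.522088
  t = 1.5000: CF_t = 3.600000, DF = 0.967713, PV = 3.483766
  t = 2.0000: CF_t = 3.600000, DF = 0.957184, PV = 3.445862
  t = 2.5000: CF_t = 3.600000, DF = 0.946769, PV = 3.408370
  t = 3.0000: CF_t = 3.600000, DF = 0.936468, PV = 3.371286
  t = 3.5000: CF_t = 3.600000, DF = 0.926279, PV = 3.334605
  t = 4.0000: CF_t = 3.600000, DF = 0.916201, PV = 3.298324
  t = 4.5000: CF_t = 3.600000, DF = 0.906232, PV = 3.262437
  t = 5.0000: CF_t = 3.600000, DF = 0.896372, PV = 3.226940
  t = 5.5000: CF_t = 3.600000, DF = 0.886620, PV = 3.191830
  t = 6.0000: CF_t = 3.600000, DF = 0.876973, PV = 3.157102
  t = 6.5000: CF_t = 3.600000, DF = 0.867431, PV = 3.122752
  t = 7.0000: CF_t = 3.600000, DF = 0.857993, PV = 3.088775
  t = 7.5000: CF_t = 3.600000, DF = 0.848658, PV = 3.055168
  t = 8.0000: CF_t = 3.600000, DF = 0.839424, PV = 3.021927
  t = 8.5000: CF_t = 3.600000, DF = 0.830291, PV = 2.989048
  t = 9.0000: CF_t = 3.600000, DF = 0.821257, PV = 2.956526
  t = 9.5000: CF_t = 3.600000, DF = 0.812322, PV = 2.924358
  t = 10.0000: CF_t = 103.600000, DF = 0.803483, PV = 83.240876
Price P = sum_t PV_t = 144.662872
Macaulay numerator sum_t t * PV_t:
  t * PV_t at t = 0.5000: 1.780415
  t * PV_t at t = 1.0000: 3.522088
  t * PV_t at t = 1.5000: 5.225650
  t * PV_t at t = 2.0000: 6.891724
  t * PV_t at t = 2.5000: 8.520925
  t * PV_t at t = 3.0000: 10.113857
  t * PV_t at t = 3.5000: 11.671118
  t * PV_t at t = 4.0000: 13.193294
  t * PV_t at t = 4.5000: 14.680965
  t * PV_t at t = 5.0000: 16.134702
  t * PV_t at t = 5.5000: 17.555066
  t * PV_t at t = 6.0000: 18.942613
  t * PV_t at t = 6.5000: 20.297887
  t * PV_t at t = 7.0000: 21.621427
  t * PV_t at t = 7.5000: 22.913764
  t * PV_t at t = 8.0000: 24.175418
  t * PV_t at t = 8.5000: 25.406906
  t * PV_t at t = 9.0000: 26.608734
  t * PV_t at t = 9.5000: 27.781401
  t * PV_t at t = 10.0000: 832.408763
Macaulay duration D = (sum_t t * PV_t) / P = 1129.446719 / 144.662872 = 7.807440


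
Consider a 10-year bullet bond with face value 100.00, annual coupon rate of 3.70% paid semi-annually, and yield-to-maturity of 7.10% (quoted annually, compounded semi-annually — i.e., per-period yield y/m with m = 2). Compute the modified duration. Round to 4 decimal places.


Answer: Modified duration = 7.8848

Derivation:
Coupon per period c = face * coupon_rate / m = 1.850000
Periods per year m = 2; per-period yield y/m = 0.035500
Number of cashflows N = 20
Cashflows (t years, CF_t, discount factor 1/(1+y/m)^(m*t), PV):
  t = 0.5000: CF_t = 1.850000, DF = 0.965717, PV = 1.786577
  t = 1.0000: CF_t = 1.850000, DF = 0.932609, PV = 1.725327
  t = 1.5000: CF_t = 1.850000, DF = 0.900637, PV = 1.666178
  t = 2.0000: CF_t = 1.850000, DF = 0.869760, PV = 1.609057
  t = 2.5000: CF_t = 1.850000, DF = 0.839942, PV = 1.553893
  t = 3.0000: CF_t = 1.850000, DF = 0.811147, PV = 1.500621
  t = 3.5000: CF_t = 1.850000, DF = 0.783338, PV = 1.449176
  t = 4.0000: CF_t = 1.850000, DF = 0.756483, PV = 1.399494
  t = 4.5000: CF_t = 1.850000, DF = 0.730549, PV = 1.351515
  t = 5.0000: CF_t = 1.850000, DF = 0.705503, PV = 1.305181
  t = 5.5000: CF_t = 1.850000, DF = 0.681316, PV = 1.260435
  t = 6.0000: CF_t = 1.850000, DF = 0.657959, PV = 1.217224
  t = 6.5000: CF_t = 1.850000, DF = 0.635402, PV = 1.175494
  t = 7.0000: CF_t = 1.850000, DF = 0.613619, PV = 1.135195
  t = 7.5000: CF_t = 1.850000, DF = 0.592582, PV = 1.096277
  t = 8.0000: CF_t = 1.850000, DF = 0.572267, PV = 1.058693
  t = 8.5000: CF_t = 1.850000, DF = 0.552648, PV = 1.022398
  t = 9.0000: CF_t = 1.850000, DF = 0.533701, PV = 0.987347
  t = 9.5000: CF_t = 1.850000, DF = 0.515404, PV = 0.953498
  t = 10.0000: CF_t = 101.850000, DF = 0.497735, PV = 50.694281
Price P = sum_t PV_t = 75.947860
First compute Macaulay numerator sum_t t * PV_t:
  t * PV_t at t = 0.5000: 0.893288
  t * PV_t at t = 1.0000: 1.725327
  t * PV_t at t = 1.5000: 2.499267
  t * PV_t at t = 2.0000: 3.218113
  t * PV_t at t = 2.5000: 3.884733
  t * PV_t at t = 3.0000: 4.501864
  t * PV_t at t = 3.5000: 5.072115
  t * PV_t at t = 4.0000: 5.597974
  t * PV_t at t = 4.5000: 6.081817
  t * PV_t at t = 5.0000: 6.525904
  t * PV_t at t = 5.5000: 6.932395
  t * PV_t at t = 6.0000: 7.303344
  t * PV_t at t = 6.5000: 7.640710
  t * PV_t at t = 7.0000: 7.946362
  t * PV_t at t = 7.5000: 8.222075
  t * PV_t at t = 8.0000: 8.469545
  t * PV_t at t = 8.5000: 8.690383
  t * PV_t at t = 9.0000: 8.886124
  t * PV_t at t = 9.5000: 9.058231
  t * PV_t at t = 10.0000: 506.942811
Macaulay duration D = 620.092382 / 75.947860 = 8.164712
Modified duration = D / (1 + y/m) = 8.164712 / (1 + 0.035500) = 7.884801


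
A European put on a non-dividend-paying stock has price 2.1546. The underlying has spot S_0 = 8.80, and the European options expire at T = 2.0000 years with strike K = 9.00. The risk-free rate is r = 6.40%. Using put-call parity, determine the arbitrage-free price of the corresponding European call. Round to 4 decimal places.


Answer: Call price = 3.0359

Derivation:
Put-call parity: C - P = S_0 * exp(-qT) - K * exp(-rT).
S_0 * exp(-qT) = 8.8000 * 1.00000000 = 8.80000000
K * exp(-rT) = 9.0000 * 0.87985338 = 7.91868041
C = P + S*exp(-qT) - K*exp(-rT)
C = 2.1546 + 8.80000000 - 7.91868041 = 3.0359


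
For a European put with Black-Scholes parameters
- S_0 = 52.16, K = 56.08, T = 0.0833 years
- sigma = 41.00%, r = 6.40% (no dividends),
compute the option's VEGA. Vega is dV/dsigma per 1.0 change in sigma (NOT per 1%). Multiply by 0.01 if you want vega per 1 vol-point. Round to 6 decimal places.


Answer: Vega = 5.278367

Derivation:
d1 = -0.5081481354; d2 = -0.6264812669
phi(d1) = 0.3506222671; exp(-qT) = 1.0000000000; exp(-rT) = 0.9946829856
Vega = S * exp(-qT) * phi(d1) * sqrt(T) = 52.1600 * 1.0000000000 * 0.3506222671 * 0.2886173938 = 5.278367


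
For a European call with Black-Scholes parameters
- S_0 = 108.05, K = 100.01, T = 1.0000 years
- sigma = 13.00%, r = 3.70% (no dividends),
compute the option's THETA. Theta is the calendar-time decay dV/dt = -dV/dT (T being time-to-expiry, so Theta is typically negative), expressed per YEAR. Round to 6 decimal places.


d1 = 0.9444146305; d2 = 0.8144146305
phi(d1) = 0.2554067184; exp(-qT) = 1.0000000000; exp(-rT) = 0.9636761353
Theta = -S*exp(-qT)*phi(d1)*sigma/(2*sqrt(T)) - r*K*exp(-rT)*N(d2) + q*S*exp(-qT)*N(d1)
N(d1) = 0.8275210960; N(d2) = 0.7922962700; sqrt(T) = 1.0000000000
Term 1 = -108.0500 * 1.0000000000 * 0.2554067184 * 0.1300 / (2 * 1.0000000000) = -1.7937852350
Term 2 = -0.0370 * 100.0100 * 0.9636761353 * 0.7922962700 = -2.8252954290
Term 3 = 0 (no dividend yield, q = 0)
Theta = -1.7937852350 + (-2.8252954290) + (0.0000000000) = -4.619081

Answer: Theta = -4.619081


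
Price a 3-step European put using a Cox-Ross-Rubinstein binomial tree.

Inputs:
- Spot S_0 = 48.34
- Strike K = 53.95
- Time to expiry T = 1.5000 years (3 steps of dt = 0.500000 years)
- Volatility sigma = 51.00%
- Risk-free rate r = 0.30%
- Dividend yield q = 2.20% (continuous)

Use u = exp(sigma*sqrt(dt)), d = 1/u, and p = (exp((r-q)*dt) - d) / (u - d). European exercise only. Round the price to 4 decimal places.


Answer: Price = V(0,0) = 16.8806

Derivation:
dt = T/N = 0.500000
u = exp(sigma*sqrt(dt)) = 1.434225; d = 1/u = 0.697241
p = (exp((r-q)*dt) - d) / (u - d) = 0.397979
Discount per step: exp(-r*dt) = 0.998501
Stock lattice S(k, i) with i counting down-moves:
  k=0: S(0,0) = 48.3400
  k=1: S(1,0) = 69.3304; S(1,1) = 33.7046
  k=2: S(2,0) = 99.4354; S(2,1) = 48.3400; S(2,2) = 23.5002
  k=3: S(3,0) = 142.6127; S(3,1) = 69.3304; S(3,2) = 33.7046; S(3,3) = 16.3853
Terminal payoffs V(N, i) = max(K - S_T, 0):
  V(3,0) = 0.000000; V(3,1) = 0.000000; V(3,2) = 20.245380; V(3,3) = 37.564677
Backward induction: V(k, i) = exp(-r*dt) * [p * V(k+1, i) + (1-p) * V(k+1, i+1)].
  V(2,0) = exp(-r*dt) * [p*0.000000 + (1-p)*0.000000] = 0.000000
  V(2,1) = exp(-r*dt) * [p*0.000000 + (1-p)*20.245380] = 12.169874
  V(2,2) = exp(-r*dt) * [p*20.245380 + (1-p)*37.564677] = 30.625986
  V(1,0) = exp(-r*dt) * [p*0.000000 + (1-p)*12.169874] = 7.315537
  V(1,1) = exp(-r*dt) * [p*12.169874 + (1-p)*30.625986] = 23.245945
  V(0,0) = exp(-r*dt) * [p*7.315537 + (1-p)*23.245945] = 16.880636


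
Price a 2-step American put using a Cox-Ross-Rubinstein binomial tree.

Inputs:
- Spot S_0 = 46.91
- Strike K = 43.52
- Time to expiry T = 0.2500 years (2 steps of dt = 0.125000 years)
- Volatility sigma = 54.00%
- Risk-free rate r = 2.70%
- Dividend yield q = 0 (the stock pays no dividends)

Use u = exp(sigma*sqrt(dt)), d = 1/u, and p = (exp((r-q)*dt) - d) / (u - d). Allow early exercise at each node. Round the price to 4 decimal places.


Answer: Price = V(0,0) = 3.3156

Derivation:
dt = T/N = 0.125000
u = exp(sigma*sqrt(dt)) = 1.210361; d = 1/u = 0.826200
p = (exp((r-q)*dt) - d) / (u - d) = 0.461215
Discount per step: exp(-r*dt) = 0.996631
Stock lattice S(k, i) with i counting down-moves:
  k=0: S(0,0) = 46.9100
  k=1: S(1,0) = 56.7780; S(1,1) = 38.7570
  k=2: S(2,0) = 68.7219; S(2,1) = 46.9100; S(2,2) = 32.0210
Terminal payoffs V(N, i) = max(K - S_T, 0):
  V(2,0) = 0.000000; V(2,1) = 0.000000; V(2,2) = 11.498959
Backward induction: V(k, i) = exp(-r*dt) * [p * V(k+1, i) + (1-p) * V(k+1, i+1)]; then take max(V_cont, immediate exercise) for American.
  V(1,0) = exp(-r*dt) * [p*0.000000 + (1-p)*0.000000] = 0.000000; exercise = 0.000000; V(1,0) = max -> 0.000000
  V(1,1) = exp(-r*dt) * [p*0.000000 + (1-p)*11.498959] = 6.174593; exercise = 4.762975; V(1,1) = max -> 6.174593
  V(0,0) = exp(-r*dt) * [p*0.000000 + (1-p)*6.174593] = 3.315569; exercise = 0.000000; V(0,0) = max -> 3.315569


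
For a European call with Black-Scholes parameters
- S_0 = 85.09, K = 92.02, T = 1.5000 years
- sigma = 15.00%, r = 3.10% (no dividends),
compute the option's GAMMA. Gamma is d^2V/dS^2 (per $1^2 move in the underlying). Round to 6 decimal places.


d1 = -0.0812219492; d2 = -0.2649336799
phi(d1) = 0.3976285362; exp(-qT) = 1.0000000000; exp(-rT) = 0.9545645606
Gamma = exp(-qT) * phi(d1) / (S * sigma * sqrt(T)) = 1.0000000000 * 0.3976285362 / (85.0900 * 0.1500 * 1.2247448714) = 0.025437

Answer: Gamma = 0.025437


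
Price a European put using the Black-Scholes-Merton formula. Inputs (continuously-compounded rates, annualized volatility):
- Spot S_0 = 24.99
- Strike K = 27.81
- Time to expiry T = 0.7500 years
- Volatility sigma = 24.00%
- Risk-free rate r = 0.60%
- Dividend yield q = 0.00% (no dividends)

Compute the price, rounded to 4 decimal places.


Answer: Price = 3.7857

Derivation:
d1 = (ln(S/K) + (r - q + 0.5*sigma^2) * T) / (sigma * sqrt(T)) = -0.38884504
d2 = d1 - sigma * sqrt(T) = -0.59669113
exp(-rT) = 0.99551011; exp(-qT) = 1.00000000
P = K * exp(-rT) * N(-d2) - S_0 * exp(-qT) * N(-d1)
N(-d1) = 0.65130461; N(-d2) = 0.72464319
P = 27.8100 * 0.99551011 * 0.72464319 - 24.9900 * 1.00000000 * 0.65130461 = 3.7857


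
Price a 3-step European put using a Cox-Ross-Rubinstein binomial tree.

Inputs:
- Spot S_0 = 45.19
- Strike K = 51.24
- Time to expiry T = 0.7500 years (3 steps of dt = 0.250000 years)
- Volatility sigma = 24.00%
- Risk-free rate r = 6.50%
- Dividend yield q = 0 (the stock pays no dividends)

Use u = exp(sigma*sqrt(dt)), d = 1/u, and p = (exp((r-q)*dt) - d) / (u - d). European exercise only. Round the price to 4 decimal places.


dt = T/N = 0.250000
u = exp(sigma*sqrt(dt)) = 1.127497; d = 1/u = 0.886920
p = (exp((r-q)*dt) - d) / (u - d) = 0.538134
Discount per step: exp(-r*dt) = 0.983881
Stock lattice S(k, i) with i counting down-moves:
  k=0: S(0,0) = 45.1900
  k=1: S(1,0) = 50.9516; S(1,1) = 40.0799
  k=2: S(2,0) = 57.4477; S(2,1) = 45.1900; S(2,2) = 35.5477
  k=3: S(3,0) = 64.7722; S(3,1) = 50.9516; S(3,2) = 40.0799; S(3,3) = 31.5280
Terminal payoffs V(N, i) = max(K - S_T, 0):
  V(3,0) = 0.000000; V(3,1) = 0.288417; V(3,2) = 11.160065; V(3,3) = 19.712007
Backward induction: V(k, i) = exp(-r*dt) * [p * V(k+1, i) + (1-p) * V(k+1, i+1)].
  V(2,0) = exp(-r*dt) * [p*0.000000 + (1-p)*0.288417] = 0.131063
  V(2,1) = exp(-r*dt) * [p*0.288417 + (1-p)*11.160065] = 5.224079
  V(2,2) = exp(-r*dt) * [p*11.160065 + (1-p)*19.712007] = 14.866366
  V(1,0) = exp(-r*dt) * [p*0.131063 + (1-p)*5.224079] = 2.443326
  V(1,1) = exp(-r*dt) * [p*5.224079 + (1-p)*14.866366] = 9.521536
  V(0,0) = exp(-r*dt) * [p*2.443326 + (1-p)*9.521536] = 5.620433

Answer: Price = V(0,0) = 5.6204


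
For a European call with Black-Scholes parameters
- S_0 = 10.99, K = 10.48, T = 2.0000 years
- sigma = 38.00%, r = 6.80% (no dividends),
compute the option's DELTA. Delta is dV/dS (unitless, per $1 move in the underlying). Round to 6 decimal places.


Answer: Delta = 0.729132

Derivation:
d1 = 0.6101905202; d2 = 0.0727893665
phi(d1) = 0.3311761835; exp(-qT) = 1.0000000000; exp(-rT) = 0.8728426325
N(d1) = 0.7291321956
Delta = exp(-qT) * N(d1) = 1.0000000000 * 0.7291321956 = 0.729132


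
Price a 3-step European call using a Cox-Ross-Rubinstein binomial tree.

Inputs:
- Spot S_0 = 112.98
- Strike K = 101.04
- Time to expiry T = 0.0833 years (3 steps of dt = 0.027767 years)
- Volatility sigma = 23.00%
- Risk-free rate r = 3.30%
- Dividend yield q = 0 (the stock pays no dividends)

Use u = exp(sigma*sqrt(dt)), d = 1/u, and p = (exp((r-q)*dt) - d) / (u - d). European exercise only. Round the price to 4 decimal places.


dt = T/N = 0.027767
u = exp(sigma*sqrt(dt)) = 1.039070; d = 1/u = 0.962399
p = (exp((r-q)*dt) - d) / (u - d) = 0.502376
Discount per step: exp(-r*dt) = 0.999084
Stock lattice S(k, i) with i counting down-moves:
  k=0: S(0,0) = 112.9800
  k=1: S(1,0) = 117.3941; S(1,1) = 108.7319
  k=2: S(2,0) = 121.9806; S(2,1) = 112.9800; S(2,2) = 104.6435
  k=3: S(3,0) = 126.7463; S(3,1) = 117.3941; S(3,2) = 108.7319; S(3,3) = 100.7089
Terminal payoffs V(N, i) = max(S_T - K, 0):
  V(3,0) = 25.706345; V(3,1) = 16.354080; V(3,2) = 7.691892; V(3,3) = 0.000000
Backward induction: V(k, i) = exp(-r*dt) * [p * V(k+1, i) + (1-p) * V(k+1, i+1)].
  V(2,0) = exp(-r*dt) * [p*25.706345 + (1-p)*16.354080] = 21.033156
  V(2,1) = exp(-r*dt) * [p*16.354080 + (1-p)*7.691892] = 12.032541
  V(2,2) = exp(-r*dt) * [p*7.691892 + (1-p)*0.000000] = 3.860686
  V(1,0) = exp(-r*dt) * [p*21.033156 + (1-p)*12.032541] = 16.539076
  V(1,1) = exp(-r*dt) * [p*12.032541 + (1-p)*3.860686] = 7.958737
  V(0,0) = exp(-r*dt) * [p*16.539076 + (1-p)*7.958737] = 12.258060

Answer: Price = V(0,0) = 12.2581


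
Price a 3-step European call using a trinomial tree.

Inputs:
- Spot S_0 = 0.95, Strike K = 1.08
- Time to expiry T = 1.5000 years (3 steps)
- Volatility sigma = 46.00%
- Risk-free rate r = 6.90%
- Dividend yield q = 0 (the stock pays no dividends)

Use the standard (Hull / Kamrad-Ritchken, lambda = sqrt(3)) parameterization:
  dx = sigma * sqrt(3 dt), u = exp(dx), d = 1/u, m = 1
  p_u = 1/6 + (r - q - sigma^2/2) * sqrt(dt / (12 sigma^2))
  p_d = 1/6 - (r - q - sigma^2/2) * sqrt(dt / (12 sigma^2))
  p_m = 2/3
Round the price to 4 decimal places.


dt = T/N = 0.500000; dx = sigma*sqrt(3*dt) = 0.563383
u = exp(dx) = 1.756604; d = 1/u = 0.569280
p_u = 0.150337, p_m = 0.666667, p_d = 0.182997
Discount per step: exp(-r*dt) = 0.966088
Stock lattice S(k, j) with j the centered position index:
  k=0: S(0,+0) = 0.9500
  k=1: S(1,-1) = 0.5408; S(1,+0) = 0.9500; S(1,+1) = 1.6688
  k=2: S(2,-2) = 0.3079; S(2,-1) = 0.5408; S(2,+0) = 0.9500; S(2,+1) = 1.6688; S(2,+2) = 2.9314
  k=3: S(3,-3) = 0.1753; S(3,-2) = 0.3079; S(3,-1) = 0.5408; S(3,+0) = 0.9500; S(3,+1) = 1.6688; S(3,+2) = 2.9314; S(3,+3) = 5.1493
Terminal payoffs V(N, j) = max(S_T - K, 0):
  V(3,-3) = 0.000000; V(3,-2) = 0.000000; V(3,-1) = 0.000000; V(3,+0) = 0.000000; V(3,+1) = 0.588774; V(3,+2) = 1.851376; V(3,+3) = 4.069268
Backward induction: V(k, j) = exp(-r*dt) * [p_u * V(k+1, j+1) + p_m * V(k+1, j) + p_d * V(k+1, j-1)]
  V(2,-2) = exp(-r*dt) * [p_u*0.000000 + p_m*0.000000 + p_d*0.000000] = 0.000000
  V(2,-1) = exp(-r*dt) * [p_u*0.000000 + p_m*0.000000 + p_d*0.000000] = 0.000000
  V(2,+0) = exp(-r*dt) * [p_u*0.588774 + p_m*0.000000 + p_d*0.000000] = 0.085513
  V(2,+1) = exp(-r*dt) * [p_u*1.851376 + p_m*0.588774 + p_d*0.000000] = 0.648096
  V(2,+2) = exp(-r*dt) * [p_u*4.069268 + p_m*1.851376 + p_d*0.588774] = 1.887500
  V(1,-1) = exp(-r*dt) * [p_u*0.085513 + p_m*0.000000 + p_d*0.000000] = 0.012420
  V(1,+0) = exp(-r*dt) * [p_u*0.648096 + p_m*0.085513 + p_d*0.000000] = 0.149204
  V(1,+1) = exp(-r*dt) * [p_u*1.887500 + p_m*0.648096 + p_d*0.085513] = 0.706668
  V(0,+0) = exp(-r*dt) * [p_u*0.706668 + p_m*0.149204 + p_d*0.012420] = 0.200927

Answer: Price = V(0,0) = 0.2009


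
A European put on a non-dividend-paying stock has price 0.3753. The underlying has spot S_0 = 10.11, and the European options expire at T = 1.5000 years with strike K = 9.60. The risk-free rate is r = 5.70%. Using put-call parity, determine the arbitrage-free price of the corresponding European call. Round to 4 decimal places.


Answer: Call price = 1.6720

Derivation:
Put-call parity: C - P = S_0 * exp(-qT) - K * exp(-rT).
S_0 * exp(-qT) = 10.1100 * 1.00000000 = 10.11000000
K * exp(-rT) = 9.6000 * 0.91805314 = 8.81331017
C = P + S*exp(-qT) - K*exp(-rT)
C = 0.3753 + 10.11000000 - 8.81331017 = 1.6720


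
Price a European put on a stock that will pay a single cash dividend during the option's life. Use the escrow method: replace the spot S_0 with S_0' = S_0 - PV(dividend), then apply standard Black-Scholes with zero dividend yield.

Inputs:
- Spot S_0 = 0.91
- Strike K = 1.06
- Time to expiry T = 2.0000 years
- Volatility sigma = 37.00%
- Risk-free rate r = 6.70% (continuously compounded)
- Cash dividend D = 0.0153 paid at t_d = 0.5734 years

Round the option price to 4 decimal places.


PV(D) = D * exp(-r * t_d) = 0.0153 * 0.96231080 = 0.01472336
S_0' = S_0 - PV(D) = 0.9100 - 0.01472336 = 0.89527664
d1 = (ln(S_0'/K) + (r + sigma^2/2)*T) / (sigma*sqrt(T)) = 0.19494854
d2 = d1 - sigma*sqrt(T) = -0.32831047
exp(-rT) = 0.87459006
N(-d1) = 0.42271662; N(-d2) = 0.62866154
P = K * exp(-rT) * N(-d2) - S_0' * N(-d1) = 1.0600 * 0.87459006 * 0.62866154 - 0.89527664 * 0.42271662 = 0.2044

Answer: Price = 0.2044


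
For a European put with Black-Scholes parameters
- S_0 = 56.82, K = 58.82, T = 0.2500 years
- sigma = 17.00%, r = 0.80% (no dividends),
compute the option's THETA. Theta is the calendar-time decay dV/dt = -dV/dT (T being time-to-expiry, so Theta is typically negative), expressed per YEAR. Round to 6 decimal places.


d1 = -0.3409536082; d2 = -0.4259536082
phi(d1) = 0.3764149270; exp(-qT) = 1.0000000000; exp(-rT) = 0.9980019987
Theta = -S*exp(-qT)*phi(d1)*sigma/(2*sqrt(T)) + r*K*exp(-rT)*N(-d2) - q*S*exp(-qT)*N(-d1)
N(-d1) = 0.6334307467; N(-d2) = 0.6649291746; sqrt(T) = 0.5000000000
Term 1 = -56.8200 * 1.0000000000 * 0.3764149270 * 0.1700 / (2 * 0.5000000000) = -3.6359423459
Term 2 = 0.0080 * 58.8200 * 0.9980019987 * 0.6649291746 = 0.3122639196
Term 3 = 0 (no dividend yield, q = 0)
Theta = -3.6359423459 + (0.3122639196) + (0.0000000000) = -3.323678

Answer: Theta = -3.323678


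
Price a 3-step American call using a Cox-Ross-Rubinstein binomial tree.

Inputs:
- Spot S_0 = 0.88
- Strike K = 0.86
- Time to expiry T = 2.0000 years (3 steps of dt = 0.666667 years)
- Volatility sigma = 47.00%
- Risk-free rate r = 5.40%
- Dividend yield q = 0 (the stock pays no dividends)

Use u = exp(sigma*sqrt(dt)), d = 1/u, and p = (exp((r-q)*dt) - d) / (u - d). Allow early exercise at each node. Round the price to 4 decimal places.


dt = T/N = 0.666667
u = exp(sigma*sqrt(dt)) = 1.467783; d = 1/u = 0.681299
p = (exp((r-q)*dt) - d) / (u - d) = 0.451829
Discount per step: exp(-r*dt) = 0.964640
Stock lattice S(k, i) with i counting down-moves:
  k=0: S(0,0) = 0.8800
  k=1: S(1,0) = 1.2916; S(1,1) = 0.5995
  k=2: S(2,0) = 1.8959; S(2,1) = 0.8800; S(2,2) = 0.4085
  k=3: S(3,0) = 2.7827; S(3,1) = 1.2916; S(3,2) = 0.5995; S(3,3) = 0.2783
Terminal payoffs V(N, i) = max(S_T - K, 0):
  V(3,0) = 1.922714; V(3,1) = 0.431649; V(3,2) = 0.000000; V(3,3) = 0.000000
Backward induction: V(k, i) = exp(-r*dt) * [p * V(k+1, i) + (1-p) * V(k+1, i+1)]; then take max(V_cont, immediate exercise) for American.
  V(2,0) = exp(-r*dt) * [p*1.922714 + (1-p)*0.431649] = 1.066271; exercise = 1.035862; V(2,0) = max -> 1.066271
  V(2,1) = exp(-r*dt) * [p*0.431649 + (1-p)*0.000000] = 0.188136; exercise = 0.020000; V(2,1) = max -> 0.188136
  V(2,2) = exp(-r*dt) * [p*0.000000 + (1-p)*0.000000] = 0.000000; exercise = 0.000000; V(2,2) = max -> 0.000000
  V(1,0) = exp(-r*dt) * [p*1.066271 + (1-p)*0.188136] = 0.564221; exercise = 0.431649; V(1,0) = max -> 0.564221
  V(1,1) = exp(-r*dt) * [p*0.188136 + (1-p)*0.000000] = 0.081999; exercise = 0.000000; V(1,1) = max -> 0.081999
  V(0,0) = exp(-r*dt) * [p*0.564221 + (1-p)*0.081999] = 0.289277; exercise = 0.020000; V(0,0) = max -> 0.289277

Answer: Price = V(0,0) = 0.2893


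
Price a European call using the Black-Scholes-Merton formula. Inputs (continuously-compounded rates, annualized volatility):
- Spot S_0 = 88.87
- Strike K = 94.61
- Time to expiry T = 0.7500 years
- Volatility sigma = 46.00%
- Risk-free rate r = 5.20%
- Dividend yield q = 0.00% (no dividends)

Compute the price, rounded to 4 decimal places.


d1 = (ln(S/K) + (r - q + 0.5*sigma^2) * T) / (sigma * sqrt(T)) = 0.13997342
d2 = d1 - sigma * sqrt(T) = -0.25839826
exp(-rT) = 0.96175071; exp(-qT) = 1.00000000
C = S_0 * exp(-qT) * N(d1) - K * exp(-rT) * N(d2)
N(d1) = 0.55565951; N(d2) = 0.39804978
C = 88.8700 * 1.00000000 * 0.55565951 - 94.6100 * 0.96175071 * 0.39804978 = 13.1624

Answer: Price = 13.1624


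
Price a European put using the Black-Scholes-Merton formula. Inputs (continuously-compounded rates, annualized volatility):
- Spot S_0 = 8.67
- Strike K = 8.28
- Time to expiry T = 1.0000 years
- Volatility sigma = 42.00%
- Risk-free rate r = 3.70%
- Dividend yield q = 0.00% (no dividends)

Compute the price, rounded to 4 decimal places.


Answer: Price = 1.0658

Derivation:
d1 = (ln(S/K) + (r - q + 0.5*sigma^2) * T) / (sigma * sqrt(T)) = 0.40768053
d2 = d1 - sigma * sqrt(T) = -0.01231947
exp(-rT) = 0.96367614; exp(-qT) = 1.00000000
P = K * exp(-rT) * N(-d2) - S_0 * exp(-qT) * N(-d1)
N(-d1) = 0.34175412; N(-d2) = 0.50491463
P = 8.2800 * 0.96367614 * 0.50491463 - 8.6700 * 1.00000000 * 0.34175412 = 1.0658


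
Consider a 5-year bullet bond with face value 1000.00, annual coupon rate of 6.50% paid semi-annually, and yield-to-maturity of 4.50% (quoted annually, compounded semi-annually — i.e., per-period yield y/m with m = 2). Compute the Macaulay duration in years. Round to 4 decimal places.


Answer: Macaulay duration = 4.3802 years

Derivation:
Coupon per period c = face * coupon_rate / m = 32.500000
Periods per year m = 2; per-period yield y/m = 0.022500
Number of cashflows N = 10
Cashflows (t years, CF_t, discount factor 1/(1+y/m)^(m*t), PV):
  t = 0.5000: CF_t = 32.500000, DF = 0.977995, PV = 31.784841
  t = 1.0000: CF_t = 32.500000, DF = 0.956474, PV = 31.085419
  t = 1.5000: CF_t = 32.500000, DF = 0.935427, PV = 30.401388
  t = 2.0000: CF_t = 32.500000, DF = 0.914843, PV = 29.732409
  t = 2.5000: CF_t = 32.500000, DF = 0.894712, PV = 29.078150
  t = 3.0000: CF_t = 32.500000, DF = 0.875024, PV = 28.438289
  t = 3.5000: CF_t = 32.500000, DF = 0.855769, PV = 27.812507
  t = 4.0000: CF_t = 32.500000, DF = 0.836938, PV = 27.200496
  t = 4.5000: CF_t = 32.500000, DF = 0.818522, PV = 26.601952
  t = 5.0000: CF_t = 1032.500000, DF = 0.800510, PV = 826.526711
Price P = sum_t PV_t = 1088.662163
Macaulay numerator sum_t t * PV_t:
  t * PV_t at t = 0.5000: 15.892421
  t * PV_t at t = 1.0000: 31.085419
  t * PV_t at t = 1.5000: 45.602082
  t * PV_t at t = 2.0000: 59.464817
  t * PV_t at t = 2.5000: 72.695376
  t * PV_t at t = 3.0000: 85.314867
  t * PV_t at t = 3.5000: 97.343776
  t * PV_t at t = 4.0000: 108.801985
  t * PV_t at t = 4.5000: 119.708785
  t * PV_t at t = 5.0000: 4132.633557
Macaulay duration D = (sum_t t * PV_t) / P = 4768.543085 / 1088.662163 = 4.380186


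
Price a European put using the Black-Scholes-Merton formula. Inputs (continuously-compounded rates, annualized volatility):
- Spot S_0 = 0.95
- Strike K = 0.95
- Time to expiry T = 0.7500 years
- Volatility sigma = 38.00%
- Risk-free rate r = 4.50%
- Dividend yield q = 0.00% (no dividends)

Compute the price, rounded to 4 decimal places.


d1 = (ln(S/K) + (r - q + 0.5*sigma^2) * T) / (sigma * sqrt(T)) = 0.26710047
d2 = d1 - sigma * sqrt(T) = -0.06198919
exp(-rT) = 0.96681318; exp(-qT) = 1.00000000
P = K * exp(-rT) * N(-d2) - S_0 * exp(-qT) * N(-d1)
N(-d1) = 0.39469590; N(-d2) = 0.52471428
P = 0.9500 * 0.96681318 * 0.52471428 - 0.9500 * 1.00000000 * 0.39469590 = 0.1070

Answer: Price = 0.1070


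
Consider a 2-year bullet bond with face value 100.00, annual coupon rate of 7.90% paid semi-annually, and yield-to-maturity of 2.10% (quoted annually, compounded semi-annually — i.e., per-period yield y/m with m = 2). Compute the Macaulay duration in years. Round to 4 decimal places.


Answer: Macaulay duration = 1.8954 years

Derivation:
Coupon per period c = face * coupon_rate / m = 3.950000
Periods per year m = 2; per-period yield y/m = 0.010500
Number of cashflows N = 4
Cashflows (t years, CF_t, discount factor 1/(1+y/m)^(m*t), PV):
  t = 0.5000: CF_t = 3.950000, DF = 0.989609, PV = 3.908956
  t = 1.0000: CF_t = 3.950000, DF = 0.979326, PV = 3.868338
  t = 1.5000: CF_t = 3.950000, DF = 0.969150, PV = 3.828143
  t = 2.0000: CF_t = 103.950000, DF = 0.959080, PV = 99.696342
Price P = sum_t PV_t = 111.301779
Macaulay numerator sum_t t * PV_t:
  t * PV_t at t = 0.5000: 1.954478
  t * PV_t at t = 1.0000: 3.868338
  t * PV_t at t = 1.5000: 5.742214
  t * PV_t at t = 2.0000: 199.392683
Macaulay duration D = (sum_t t * PV_t) / P = 210.957714 / 111.301779 = 1.895367


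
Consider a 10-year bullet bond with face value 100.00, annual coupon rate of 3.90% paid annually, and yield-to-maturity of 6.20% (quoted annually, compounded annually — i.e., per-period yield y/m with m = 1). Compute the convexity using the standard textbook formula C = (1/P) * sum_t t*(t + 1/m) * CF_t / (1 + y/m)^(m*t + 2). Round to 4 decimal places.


Answer: Convexity = 75.7751

Derivation:
Coupon per period c = face * coupon_rate / m = 3.900000
Periods per year m = 1; per-period yield y/m = 0.062000
Number of cashflows N = 10
Cashflows (t years, CF_t, discount factor 1/(1+y/m)^(m*t), PV):
  t = 1.0000: CF_t = 3.900000, DF = 0.941620, PV = 3.672316
  t = 2.0000: CF_t = 3.900000, DF = 0.886647, PV = 3.457925
  t = 3.0000: CF_t = 3.900000, DF = 0.834885, PV = 3.256050
  t = 4.0000: CF_t = 3.900000, DF = 0.786144, PV = 3.065960
  t = 5.0000: CF_t = 3.900000, DF = 0.740248, PV = 2.886968
  t = 6.0000: CF_t = 3.900000, DF = 0.697032, PV = 2.718426
  t = 7.0000: CF_t = 3.900000, DF = 0.656339, PV = 2.559723
  t = 8.0000: CF_t = 3.900000, DF = 0.618022, PV = 2.410285
  t = 9.0000: CF_t = 3.900000, DF = 0.581942, PV = 2.269572
  t = 10.0000: CF_t = 103.900000, DF = 0.547968, PV = 56.933827
Price P = sum_t PV_t = 83.231054
Convexity numerator sum_t t*(t + 1/m) * CF_t / (1+y/m)^(m*t + 2):
  t = 1.0000: term = 6.512100
  t = 2.0000: term = 18.395762
  t = 3.0000: term = 34.643620
  t = 4.0000: term = 54.368519
  t = 5.0000: term = 76.791693
  t = 6.0000: term = 101.231987
  t = 7.0000: term = 127.096029
  t = 8.0000: term = 153.869285
  t = 9.0000: term = 181.107916
  t = 10.0000: term = 5552.825576
Convexity = (1/P) * sum = 6306.842489 / 83.231054 = 75.775113


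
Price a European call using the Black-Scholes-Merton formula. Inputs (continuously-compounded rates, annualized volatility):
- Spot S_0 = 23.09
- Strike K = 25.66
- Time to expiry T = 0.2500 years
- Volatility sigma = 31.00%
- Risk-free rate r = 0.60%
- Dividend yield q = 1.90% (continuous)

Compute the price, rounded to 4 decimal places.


d1 = (ln(S/K) + (r - q + 0.5*sigma^2) * T) / (sigma * sqrt(T)) = -0.62433055
d2 = d1 - sigma * sqrt(T) = -0.77933055
exp(-rT) = 0.99850112; exp(-qT) = 0.99526126
C = S_0 * exp(-qT) * N(d1) - K * exp(-rT) * N(d2)
N(d1) = 0.26620526; N(d2) = 0.21789251
C = 23.0900 * 0.99526126 * 0.26620526 - 25.6600 * 0.99850112 * 0.21789251 = 0.5348

Answer: Price = 0.5348


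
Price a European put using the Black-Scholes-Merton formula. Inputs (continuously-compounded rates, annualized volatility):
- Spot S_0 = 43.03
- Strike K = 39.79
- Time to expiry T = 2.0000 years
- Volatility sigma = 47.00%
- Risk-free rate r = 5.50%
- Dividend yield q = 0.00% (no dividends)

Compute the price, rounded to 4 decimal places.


Answer: Price = 6.9418

Derivation:
d1 = (ln(S/K) + (r - q + 0.5*sigma^2) * T) / (sigma * sqrt(T)) = 0.61560705
d2 = d1 - sigma * sqrt(T) = -0.04907333
exp(-rT) = 0.89583414; exp(-qT) = 1.00000000
P = K * exp(-rT) * N(-d2) - S_0 * exp(-qT) * N(-d1)
N(-d1) = 0.26907695; N(-d2) = 0.51956957
P = 39.7900 * 0.89583414 * 0.51956957 - 43.0300 * 1.00000000 * 0.26907695 = 6.9418


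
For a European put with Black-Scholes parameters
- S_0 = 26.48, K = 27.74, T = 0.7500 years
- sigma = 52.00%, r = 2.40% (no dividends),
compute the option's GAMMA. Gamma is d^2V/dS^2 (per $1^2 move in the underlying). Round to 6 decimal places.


d1 = 0.1619119234; d2 = -0.2884212866
phi(d1) = 0.3937471730; exp(-qT) = 1.0000000000; exp(-rT) = 0.9821610324
Gamma = exp(-qT) * phi(d1) / (S * sigma * sqrt(T)) = 1.0000000000 * 0.3937471730 / (26.4800 * 0.5200 * 0.8660254038) = 0.033019

Answer: Gamma = 0.033019


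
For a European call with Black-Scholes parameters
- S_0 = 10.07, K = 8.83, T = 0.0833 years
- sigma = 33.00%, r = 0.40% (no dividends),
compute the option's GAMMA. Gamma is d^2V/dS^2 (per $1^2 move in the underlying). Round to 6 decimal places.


Answer: Gamma = 0.149453

Derivation:
d1 = 1.4307982570; d2 = 1.3355545171
phi(d1) = 0.1433407868; exp(-qT) = 1.0000000000; exp(-rT) = 0.9996668555
Gamma = exp(-qT) * phi(d1) / (S * sigma * sqrt(T)) = 1.0000000000 * 0.1433407868 / (10.0700 * 0.3300 * 0.2886173938) = 0.149453


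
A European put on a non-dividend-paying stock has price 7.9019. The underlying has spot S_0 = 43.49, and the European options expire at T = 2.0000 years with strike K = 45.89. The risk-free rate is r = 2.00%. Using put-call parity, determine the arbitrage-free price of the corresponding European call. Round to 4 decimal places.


Answer: Call price = 7.3013

Derivation:
Put-call parity: C - P = S_0 * exp(-qT) - K * exp(-rT).
S_0 * exp(-qT) = 43.4900 * 1.00000000 = 43.49000000
K * exp(-rT) = 45.8900 * 0.96078944 = 44.09062736
C = P + S*exp(-qT) - K*exp(-rT)
C = 7.9019 + 43.49000000 - 44.09062736 = 7.3013


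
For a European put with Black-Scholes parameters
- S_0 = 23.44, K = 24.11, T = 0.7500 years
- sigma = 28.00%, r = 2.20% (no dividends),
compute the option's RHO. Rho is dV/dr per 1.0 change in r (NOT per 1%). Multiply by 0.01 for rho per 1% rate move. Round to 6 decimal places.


Answer: Rho = -10.089757

Derivation:
d1 = 0.0730648004; d2 = -0.1694223127
phi(d1) = 0.3978788306; exp(-qT) = 1.0000000000; exp(-rT) = 0.9836353794
N(-d2) = 0.5672677629
Rho = -K*T*exp(-rT)*N(-d2) = -24.1100 * 0.7500 * 0.9836353794 * 0.5672677629 = -10.089757


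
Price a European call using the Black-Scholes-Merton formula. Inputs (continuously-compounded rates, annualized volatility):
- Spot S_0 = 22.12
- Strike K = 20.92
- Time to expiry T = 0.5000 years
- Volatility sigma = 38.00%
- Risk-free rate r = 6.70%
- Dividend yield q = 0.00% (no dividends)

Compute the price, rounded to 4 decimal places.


d1 = (ln(S/K) + (r - q + 0.5*sigma^2) * T) / (sigma * sqrt(T)) = 0.46660316
d2 = d1 - sigma * sqrt(T) = 0.19790258
exp(-rT) = 0.96705491; exp(-qT) = 1.00000000
C = S_0 * exp(-qT) * N(d1) - K * exp(-rT) * N(d2)
N(d1) = 0.67960809; N(d2) = 0.57843936
C = 22.1200 * 1.00000000 * 0.67960809 - 20.9200 * 0.96705491 * 0.57843936 = 3.3306

Answer: Price = 3.3306


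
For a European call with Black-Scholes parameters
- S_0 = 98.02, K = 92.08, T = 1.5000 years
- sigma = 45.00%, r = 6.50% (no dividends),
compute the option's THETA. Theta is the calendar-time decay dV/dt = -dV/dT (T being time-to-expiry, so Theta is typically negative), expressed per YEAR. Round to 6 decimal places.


d1 = 0.5659024855; d2 = 0.0147672934
phi(d1) = 0.3399144384; exp(-qT) = 1.0000000000; exp(-rT) = 0.9071023416
Theta = -S*exp(-qT)*phi(d1)*sigma/(2*sqrt(T)) - r*K*exp(-rT)*N(d2) + q*S*exp(-qT)*N(d1)
N(d1) = 0.7142699641; N(d2) = 0.5058910836; sqrt(T) = 1.2247448714
Term 1 = -98.0200 * 1.0000000000 * 0.3399144384 * 0.4500 / (2 * 1.2247448714) = -6.1209833629
Term 2 = -0.0650 * 92.0800 * 0.9071023416 * 0.5058910836 = -2.7465782734
Term 3 = 0 (no dividend yield, q = 0)
Theta = -6.1209833629 + (-2.7465782734) + (0.0000000000) = -8.867562

Answer: Theta = -8.867562


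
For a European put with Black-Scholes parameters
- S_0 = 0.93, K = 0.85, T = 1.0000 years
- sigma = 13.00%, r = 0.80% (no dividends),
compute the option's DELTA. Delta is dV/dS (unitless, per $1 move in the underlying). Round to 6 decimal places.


Answer: Delta = -0.206551

Derivation:
d1 = 0.8184479743; d2 = 0.6884479743
phi(d1) = 0.2853990004; exp(-qT) = 1.0000000000; exp(-rT) = 0.9920319148
N(-d1) = 0.2065507188
Delta = -exp(-qT) * N(-d1) = -1.0000000000 * 0.2065507188 = -0.206551
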